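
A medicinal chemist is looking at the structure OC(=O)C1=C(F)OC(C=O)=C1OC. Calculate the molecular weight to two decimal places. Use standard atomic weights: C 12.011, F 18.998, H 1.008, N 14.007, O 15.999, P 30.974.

188.11 g/mol

First, the molecular formula is C7H5FO5 (counting implicit H from valence).
  C: 7 × 12.011 = 84.077
  F: 1 × 18.998 = 18.998
  H: 5 × 1.008 = 5.040
  O: 5 × 15.999 = 79.995
Sum: 7×12.011 + 1×18.998 + 5×1.008 + 5×15.999 = 188.110 → 188.11 g/mol.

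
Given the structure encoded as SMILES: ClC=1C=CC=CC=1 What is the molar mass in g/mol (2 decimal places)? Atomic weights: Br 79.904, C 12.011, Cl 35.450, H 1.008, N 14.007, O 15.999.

First, the molecular formula is C6H5Cl (counting implicit H from valence).
  C: 6 × 12.011 = 72.066
  Cl: 1 × 35.450 = 35.450
  H: 5 × 1.008 = 5.040
Sum: 6×12.011 + 1×35.450 + 5×1.008 = 112.556 → 112.56 g/mol.

112.56 g/mol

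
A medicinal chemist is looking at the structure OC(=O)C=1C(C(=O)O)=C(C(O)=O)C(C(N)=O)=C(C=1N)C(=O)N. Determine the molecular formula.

Walk through each heavy atom and fill implicit hydrogens from standard valence (C 4, N 3, O 2, S 2, halogen 1):
  atom 1: O, bond orders sum to 1 (valence 2) → 1 H
  atom 2: C, bond orders sum to 4 (valence 4) → 0 H
  atom 3: O, bond orders sum to 2 (valence 2) → 0 H
  atom 4: C, bond orders sum to 4 (valence 4) → 0 H
  atom 5: C, bond orders sum to 4 (valence 4) → 0 H
  atom 6: C, bond orders sum to 4 (valence 4) → 0 H
  atom 7: O, bond orders sum to 2 (valence 2) → 0 H
  atom 8: O, bond orders sum to 1 (valence 2) → 1 H
  atom 9: C, bond orders sum to 4 (valence 4) → 0 H
  atom 10: C, bond orders sum to 4 (valence 4) → 0 H
  atom 11: O, bond orders sum to 1 (valence 2) → 1 H
  atom 12: O, bond orders sum to 2 (valence 2) → 0 H
  atom 13: C, bond orders sum to 4 (valence 4) → 0 H
  atom 14: C, bond orders sum to 4 (valence 4) → 0 H
  atom 15: N, bond orders sum to 1 (valence 3) → 2 H
  atom 16: O, bond orders sum to 2 (valence 2) → 0 H
  atom 17: C, bond orders sum to 4 (valence 4) → 0 H
  atom 18: C, bond orders sum to 4 (valence 4) → 0 H
  atom 19: N, bond orders sum to 1 (valence 3) → 2 H
  atom 20: C, bond orders sum to 4 (valence 4) → 0 H
  atom 21: O, bond orders sum to 2 (valence 2) → 0 H
  atom 22: N, bond orders sum to 1 (valence 3) → 2 H
Totals → C:11, H:9, N:3, O:8.

C11H9N3O8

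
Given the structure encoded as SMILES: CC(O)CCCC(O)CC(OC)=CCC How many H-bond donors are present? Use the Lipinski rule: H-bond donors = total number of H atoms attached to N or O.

2

Donors: find every N or O and count the H atoms it carries.
  atom 3 (O): bond orders sum to 1 → 1 H
  atom 8 (O): bond orders sum to 1 → 1 H
  atom 11 (O): bond orders sum to 2 → 0 H
Lipinski HBD = 2.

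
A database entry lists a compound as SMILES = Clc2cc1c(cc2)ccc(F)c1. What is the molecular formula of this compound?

Walk through each heavy atom and fill implicit hydrogens from standard valence (C 4, N 3, O 2, S 2, halogen 1); for lowercase aromatic atoms, an aromatic c carries 1 H when it has two neighbours and 0 H with three, and aromatic n carries 0 H:
  atom 1: Cl (halogen, monovalent) → 0 H
  atom 2: aromatic c, 3 neighbours → 0 H
  atom 3: aromatic c, 2 neighbours → 1 H
  atom 4: aromatic c, 3 neighbours → 0 H
  atom 5: aromatic c, 3 neighbours → 0 H
  atom 6: aromatic c, 2 neighbours → 1 H
  atom 7: aromatic c, 2 neighbours → 1 H
  atom 8: aromatic c, 2 neighbours → 1 H
  atom 9: aromatic c, 2 neighbours → 1 H
  atom 10: aromatic c, 3 neighbours → 0 H
  atom 11: F (halogen, monovalent) → 0 H
  atom 12: aromatic c, 2 neighbours → 1 H
Totals → C:10, H:6, Cl:1, F:1.
In Hill order: C10H6ClF.

C10H6ClF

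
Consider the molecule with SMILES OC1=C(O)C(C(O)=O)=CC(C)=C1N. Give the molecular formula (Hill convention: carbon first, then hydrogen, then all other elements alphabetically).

C8H9NO4

Walk through each heavy atom and fill implicit hydrogens from standard valence (C 4, N 3, O 2, S 2, halogen 1):
  atom 1: O, bond orders sum to 1 (valence 2) → 1 H
  atom 2: C, bond orders sum to 4 (valence 4) → 0 H
  atom 3: C, bond orders sum to 4 (valence 4) → 0 H
  atom 4: O, bond orders sum to 1 (valence 2) → 1 H
  atom 5: C, bond orders sum to 4 (valence 4) → 0 H
  atom 6: C, bond orders sum to 4 (valence 4) → 0 H
  atom 7: O, bond orders sum to 1 (valence 2) → 1 H
  atom 8: O, bond orders sum to 2 (valence 2) → 0 H
  atom 9: C, bond orders sum to 3 (valence 4) → 1 H
  atom 10: C, bond orders sum to 4 (valence 4) → 0 H
  atom 11: C, bond orders sum to 1 (valence 4) → 3 H
  atom 12: C, bond orders sum to 4 (valence 4) → 0 H
  atom 13: N, bond orders sum to 1 (valence 3) → 2 H
Totals → C:8, H:9, N:1, O:4.
In Hill order: C8H9NO4.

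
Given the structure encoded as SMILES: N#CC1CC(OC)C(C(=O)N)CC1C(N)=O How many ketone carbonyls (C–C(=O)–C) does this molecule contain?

Scan the SMILES for the ketone motif — none present.
Groups that are present: 2 amide, 1 ether, 1 nitrile.

0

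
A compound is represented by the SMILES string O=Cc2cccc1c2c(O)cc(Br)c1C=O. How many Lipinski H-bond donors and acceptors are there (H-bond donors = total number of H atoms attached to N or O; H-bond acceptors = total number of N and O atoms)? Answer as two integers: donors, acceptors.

1, 3

Donors: find every N or O and count the H atoms it carries.
  atom 1 (O): bond orders sum to 2 → 0 H
  atom 10 (O): bond orders sum to 1 → 1 H
  atom 16 (O): bond orders sum to 2 → 0 H
Lipinski HBD = 1.
Acceptors: N atoms = 0, O atoms = 3 → HBA = 3.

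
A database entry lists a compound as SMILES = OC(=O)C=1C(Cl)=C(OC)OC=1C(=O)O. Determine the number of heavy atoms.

14

Every atom symbol written in the SMILES (organic subset) is one heavy atom; implicit H are not written.
Heavy atoms by element → C:7, Cl:1, O:6.
Total: 14.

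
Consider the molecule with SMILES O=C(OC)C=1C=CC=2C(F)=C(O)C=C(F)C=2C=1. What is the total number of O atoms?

Scan the SMILES for O atoms (remember two-letter symbols like Cl and Br are single atoms).
Oxygen count: 3.

3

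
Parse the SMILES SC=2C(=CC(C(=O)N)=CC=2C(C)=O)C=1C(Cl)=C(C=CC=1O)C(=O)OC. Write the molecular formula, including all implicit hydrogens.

C17H14ClNO5S

Walk through each heavy atom and fill implicit hydrogens from standard valence (C 4, N 3, O 2, S 2, halogen 1):
  atom 1: S, bond orders sum to 1 (valence 2) → 1 H
  atom 2: C, bond orders sum to 4 (valence 4) → 0 H
  atom 3: C, bond orders sum to 4 (valence 4) → 0 H
  atom 4: C, bond orders sum to 3 (valence 4) → 1 H
  atom 5: C, bond orders sum to 4 (valence 4) → 0 H
  atom 6: C, bond orders sum to 4 (valence 4) → 0 H
  atom 7: O, bond orders sum to 2 (valence 2) → 0 H
  atom 8: N, bond orders sum to 1 (valence 3) → 2 H
  atom 9: C, bond orders sum to 3 (valence 4) → 1 H
  atom 10: C, bond orders sum to 4 (valence 4) → 0 H
  atom 11: C, bond orders sum to 4 (valence 4) → 0 H
  atom 12: C, bond orders sum to 1 (valence 4) → 3 H
  atom 13: O, bond orders sum to 2 (valence 2) → 0 H
  atom 14: C, bond orders sum to 4 (valence 4) → 0 H
  atom 15: C, bond orders sum to 4 (valence 4) → 0 H
  atom 16: Cl (halogen, monovalent) → 0 H
  atom 17: C, bond orders sum to 4 (valence 4) → 0 H
  atom 18: C, bond orders sum to 3 (valence 4) → 1 H
  atom 19: C, bond orders sum to 3 (valence 4) → 1 H
  atom 20: C, bond orders sum to 4 (valence 4) → 0 H
  atom 21: O, bond orders sum to 1 (valence 2) → 1 H
  atom 22: C, bond orders sum to 4 (valence 4) → 0 H
  atom 23: O, bond orders sum to 2 (valence 2) → 0 H
  atom 24: O, bond orders sum to 2 (valence 2) → 0 H
  atom 25: C, bond orders sum to 1 (valence 4) → 3 H
Totals → C:17, H:14, Cl:1, N:1, O:5, S:1.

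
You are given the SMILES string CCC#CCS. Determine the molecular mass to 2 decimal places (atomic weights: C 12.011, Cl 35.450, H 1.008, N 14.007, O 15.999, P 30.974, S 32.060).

First, the molecular formula is C5H8S (counting implicit H from valence).
  C: 5 × 12.011 = 60.055
  H: 8 × 1.008 = 8.064
  S: 1 × 32.060 = 32.060
Sum: 5×12.011 + 8×1.008 + 1×32.060 = 100.179 → 100.18 g/mol.

100.18 g/mol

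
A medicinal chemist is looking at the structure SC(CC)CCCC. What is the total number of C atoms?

Count every carbon token in the SMILES (each C, including those in ring-closure positions and inside branches).
Carbon count: 7.

7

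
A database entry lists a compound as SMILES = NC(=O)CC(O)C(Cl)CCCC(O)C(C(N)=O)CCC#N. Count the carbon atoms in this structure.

13

Count every carbon token in the SMILES (each C, including those in ring-closure positions and inside branches).
Carbon count: 13.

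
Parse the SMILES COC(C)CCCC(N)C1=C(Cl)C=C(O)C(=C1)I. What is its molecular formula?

C13H19ClINO2

Walk through each heavy atom and fill implicit hydrogens from standard valence (C 4, N 3, O 2, S 2, halogen 1):
  atom 1: C, bond orders sum to 1 (valence 4) → 3 H
  atom 2: O, bond orders sum to 2 (valence 2) → 0 H
  atom 3: C, bond orders sum to 3 (valence 4) → 1 H
  atom 4: C, bond orders sum to 1 (valence 4) → 3 H
  atom 5: C, bond orders sum to 2 (valence 4) → 2 H
  atom 6: C, bond orders sum to 2 (valence 4) → 2 H
  atom 7: C, bond orders sum to 2 (valence 4) → 2 H
  atom 8: C, bond orders sum to 3 (valence 4) → 1 H
  atom 9: N, bond orders sum to 1 (valence 3) → 2 H
  atom 10: C, bond orders sum to 4 (valence 4) → 0 H
  atom 11: C, bond orders sum to 4 (valence 4) → 0 H
  atom 12: Cl (halogen, monovalent) → 0 H
  atom 13: C, bond orders sum to 3 (valence 4) → 1 H
  atom 14: C, bond orders sum to 4 (valence 4) → 0 H
  atom 15: O, bond orders sum to 1 (valence 2) → 1 H
  atom 16: C, bond orders sum to 4 (valence 4) → 0 H
  atom 17: C, bond orders sum to 3 (valence 4) → 1 H
  atom 18: I (halogen, monovalent) → 0 H
Totals → C:13, H:19, Cl:1, I:1, N:1, O:2.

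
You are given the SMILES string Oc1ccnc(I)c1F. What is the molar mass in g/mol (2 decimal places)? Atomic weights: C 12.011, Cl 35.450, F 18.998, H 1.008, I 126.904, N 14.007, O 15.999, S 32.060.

238.99 g/mol

First, the molecular formula is C5H3FINO (counting implicit H from valence).
  C: 5 × 12.011 = 60.055
  F: 1 × 18.998 = 18.998
  H: 3 × 1.008 = 3.024
  I: 1 × 126.904 = 126.904
  N: 1 × 14.007 = 14.007
  O: 1 × 15.999 = 15.999
Sum: 5×12.011 + 1×18.998 + 3×1.008 + 1×126.904 + 1×14.007 + 1×15.999 = 238.987 → 238.99 g/mol.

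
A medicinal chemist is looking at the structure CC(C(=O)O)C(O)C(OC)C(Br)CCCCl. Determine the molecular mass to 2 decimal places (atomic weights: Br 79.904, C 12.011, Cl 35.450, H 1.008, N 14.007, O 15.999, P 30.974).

First, the molecular formula is C10H18BrClO4 (counting implicit H from valence).
  Br: 1 × 79.904 = 79.904
  C: 10 × 12.011 = 120.110
  Cl: 1 × 35.450 = 35.450
  H: 18 × 1.008 = 18.144
  O: 4 × 15.999 = 63.996
Sum: 1×79.904 + 10×12.011 + 1×35.450 + 18×1.008 + 4×15.999 = 317.604 → 317.60 g/mol.

317.60 g/mol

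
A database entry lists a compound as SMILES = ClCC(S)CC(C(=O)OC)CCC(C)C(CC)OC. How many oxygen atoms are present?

3

Scan the SMILES for O atoms (remember two-letter symbols like Cl and Br are single atoms).
Oxygen count: 3.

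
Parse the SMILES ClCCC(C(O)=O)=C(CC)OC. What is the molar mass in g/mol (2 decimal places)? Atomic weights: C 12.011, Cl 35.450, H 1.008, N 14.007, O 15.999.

192.64 g/mol

First, the molecular formula is C8H13ClO3 (counting implicit H from valence).
  C: 8 × 12.011 = 96.088
  Cl: 1 × 35.450 = 35.450
  H: 13 × 1.008 = 13.104
  O: 3 × 15.999 = 47.997
Sum: 8×12.011 + 1×35.450 + 13×1.008 + 3×15.999 = 192.639 → 192.64 g/mol.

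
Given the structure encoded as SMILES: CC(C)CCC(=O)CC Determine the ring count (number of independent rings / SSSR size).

In SMILES, each pair of matching ring-closure digits denotes one ring-closing bond; the number of such bonds equals the number of independent rings.
Ring-closure bonds here: 0.

0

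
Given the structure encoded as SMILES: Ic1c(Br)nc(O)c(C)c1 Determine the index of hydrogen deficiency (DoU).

Molecular formula: C6H5BrINO.
DoU = (2C + 2 + N − H − X) / 2, where X is the halogen count and O/S are ignored.
    = (2·6 + 2 + 1 − 5 − 2) / 2 = 8 / 2 = 4.

4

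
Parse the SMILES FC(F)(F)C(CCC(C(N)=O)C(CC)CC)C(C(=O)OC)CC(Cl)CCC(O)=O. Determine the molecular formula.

Walk through each heavy atom and fill implicit hydrogens from standard valence (C 4, N 3, O 2, S 2, halogen 1):
  atom 1: F (halogen, monovalent) → 0 H
  atom 2: C, bond orders sum to 4 (valence 4) → 0 H
  atom 3: F (halogen, monovalent) → 0 H
  atom 4: F (halogen, monovalent) → 0 H
  atom 5: C, bond orders sum to 3 (valence 4) → 1 H
  atom 6: C, bond orders sum to 2 (valence 4) → 2 H
  atom 7: C, bond orders sum to 2 (valence 4) → 2 H
  atom 8: C, bond orders sum to 3 (valence 4) → 1 H
  atom 9: C, bond orders sum to 4 (valence 4) → 0 H
  atom 10: N, bond orders sum to 1 (valence 3) → 2 H
  atom 11: O, bond orders sum to 2 (valence 2) → 0 H
  atom 12: C, bond orders sum to 3 (valence 4) → 1 H
  atom 13: C, bond orders sum to 2 (valence 4) → 2 H
  atom 14: C, bond orders sum to 1 (valence 4) → 3 H
  atom 15: C, bond orders sum to 2 (valence 4) → 2 H
  atom 16: C, bond orders sum to 1 (valence 4) → 3 H
  atom 17: C, bond orders sum to 3 (valence 4) → 1 H
  atom 18: C, bond orders sum to 4 (valence 4) → 0 H
  atom 19: O, bond orders sum to 2 (valence 2) → 0 H
  atom 20: O, bond orders sum to 2 (valence 2) → 0 H
  atom 21: C, bond orders sum to 1 (valence 4) → 3 H
  atom 22: C, bond orders sum to 2 (valence 4) → 2 H
  atom 23: C, bond orders sum to 3 (valence 4) → 1 H
  atom 24: Cl (halogen, monovalent) → 0 H
  atom 25: C, bond orders sum to 2 (valence 4) → 2 H
  atom 26: C, bond orders sum to 2 (valence 4) → 2 H
  atom 27: C, bond orders sum to 4 (valence 4) → 0 H
  atom 28: O, bond orders sum to 1 (valence 2) → 1 H
  atom 29: O, bond orders sum to 2 (valence 2) → 0 H
Totals → C:19, H:31, Cl:1, F:3, N:1, O:5.
In Hill order: C19H31ClF3NO5.

C19H31ClF3NO5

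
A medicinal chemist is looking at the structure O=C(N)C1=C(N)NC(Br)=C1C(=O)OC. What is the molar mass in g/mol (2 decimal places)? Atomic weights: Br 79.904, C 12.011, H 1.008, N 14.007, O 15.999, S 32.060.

262.06 g/mol

First, the molecular formula is C7H8BrN3O3 (counting implicit H from valence).
  Br: 1 × 79.904 = 79.904
  C: 7 × 12.011 = 84.077
  H: 8 × 1.008 = 8.064
  N: 3 × 14.007 = 42.021
  O: 3 × 15.999 = 47.997
Sum: 1×79.904 + 7×12.011 + 8×1.008 + 3×14.007 + 3×15.999 = 262.063 → 262.06 g/mol.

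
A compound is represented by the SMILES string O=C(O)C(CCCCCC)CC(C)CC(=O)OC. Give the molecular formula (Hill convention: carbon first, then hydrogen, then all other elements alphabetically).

C14H26O4

Walk through each heavy atom and fill implicit hydrogens from standard valence (C 4, N 3, O 2, S 2, halogen 1):
  atom 1: O, bond orders sum to 2 (valence 2) → 0 H
  atom 2: C, bond orders sum to 4 (valence 4) → 0 H
  atom 3: O, bond orders sum to 1 (valence 2) → 1 H
  atom 4: C, bond orders sum to 3 (valence 4) → 1 H
  atom 5: C, bond orders sum to 2 (valence 4) → 2 H
  atom 6: C, bond orders sum to 2 (valence 4) → 2 H
  atom 7: C, bond orders sum to 2 (valence 4) → 2 H
  atom 8: C, bond orders sum to 2 (valence 4) → 2 H
  atom 9: C, bond orders sum to 2 (valence 4) → 2 H
  atom 10: C, bond orders sum to 1 (valence 4) → 3 H
  atom 11: C, bond orders sum to 2 (valence 4) → 2 H
  atom 12: C, bond orders sum to 3 (valence 4) → 1 H
  atom 13: C, bond orders sum to 1 (valence 4) → 3 H
  atom 14: C, bond orders sum to 2 (valence 4) → 2 H
  atom 15: C, bond orders sum to 4 (valence 4) → 0 H
  atom 16: O, bond orders sum to 2 (valence 2) → 0 H
  atom 17: O, bond orders sum to 2 (valence 2) → 0 H
  atom 18: C, bond orders sum to 1 (valence 4) → 3 H
Totals → C:14, H:26, O:4.
In Hill order: C14H26O4.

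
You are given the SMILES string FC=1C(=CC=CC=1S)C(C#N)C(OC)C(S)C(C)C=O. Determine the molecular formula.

C14H16FNO2S2

Walk through each heavy atom and fill implicit hydrogens from standard valence (C 4, N 3, O 2, S 2, halogen 1):
  atom 1: F (halogen, monovalent) → 0 H
  atom 2: C, bond orders sum to 4 (valence 4) → 0 H
  atom 3: C, bond orders sum to 4 (valence 4) → 0 H
  atom 4: C, bond orders sum to 3 (valence 4) → 1 H
  atom 5: C, bond orders sum to 3 (valence 4) → 1 H
  atom 6: C, bond orders sum to 3 (valence 4) → 1 H
  atom 7: C, bond orders sum to 4 (valence 4) → 0 H
  atom 8: S, bond orders sum to 1 (valence 2) → 1 H
  atom 9: C, bond orders sum to 3 (valence 4) → 1 H
  atom 10: C, bond orders sum to 4 (valence 4) → 0 H
  atom 11: N, bond orders sum to 3 (valence 3) → 0 H
  atom 12: C, bond orders sum to 3 (valence 4) → 1 H
  atom 13: O, bond orders sum to 2 (valence 2) → 0 H
  atom 14: C, bond orders sum to 1 (valence 4) → 3 H
  atom 15: C, bond orders sum to 3 (valence 4) → 1 H
  atom 16: S, bond orders sum to 1 (valence 2) → 1 H
  atom 17: C, bond orders sum to 3 (valence 4) → 1 H
  atom 18: C, bond orders sum to 1 (valence 4) → 3 H
  atom 19: C, bond orders sum to 3 (valence 4) → 1 H
  atom 20: O, bond orders sum to 2 (valence 2) → 0 H
Totals → C:14, H:16, F:1, N:1, O:2, S:2.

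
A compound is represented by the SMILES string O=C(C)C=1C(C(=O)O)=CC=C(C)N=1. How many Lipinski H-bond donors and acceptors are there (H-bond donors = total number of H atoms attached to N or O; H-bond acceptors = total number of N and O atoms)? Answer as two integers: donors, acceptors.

Donors: find every N or O and count the H atoms it carries.
  atom 1 (O): bond orders sum to 2 → 0 H
  atom 7 (O): bond orders sum to 2 → 0 H
  atom 8 (O): bond orders sum to 1 → 1 H
  atom 13 (N): bond orders sum to 3 → 0 H
Lipinski HBD = 1.
Acceptors: N atoms = 1, O atoms = 3 → HBA = 4.

1, 4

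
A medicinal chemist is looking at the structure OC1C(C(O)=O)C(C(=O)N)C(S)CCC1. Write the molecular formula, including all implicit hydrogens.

C9H15NO4S

Walk through each heavy atom and fill implicit hydrogens from standard valence (C 4, N 3, O 2, S 2, halogen 1):
  atom 1: O, bond orders sum to 1 (valence 2) → 1 H
  atom 2: C, bond orders sum to 3 (valence 4) → 1 H
  atom 3: C, bond orders sum to 3 (valence 4) → 1 H
  atom 4: C, bond orders sum to 4 (valence 4) → 0 H
  atom 5: O, bond orders sum to 1 (valence 2) → 1 H
  atom 6: O, bond orders sum to 2 (valence 2) → 0 H
  atom 7: C, bond orders sum to 3 (valence 4) → 1 H
  atom 8: C, bond orders sum to 4 (valence 4) → 0 H
  atom 9: O, bond orders sum to 2 (valence 2) → 0 H
  atom 10: N, bond orders sum to 1 (valence 3) → 2 H
  atom 11: C, bond orders sum to 3 (valence 4) → 1 H
  atom 12: S, bond orders sum to 1 (valence 2) → 1 H
  atom 13: C, bond orders sum to 2 (valence 4) → 2 H
  atom 14: C, bond orders sum to 2 (valence 4) → 2 H
  atom 15: C, bond orders sum to 2 (valence 4) → 2 H
Totals → C:9, H:15, N:1, O:4, S:1.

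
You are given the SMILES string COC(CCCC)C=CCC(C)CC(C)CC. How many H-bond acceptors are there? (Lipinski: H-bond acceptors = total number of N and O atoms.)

1

N atoms: 0; O atoms: 1.
Lipinski HBA = 0 + 1 = 1.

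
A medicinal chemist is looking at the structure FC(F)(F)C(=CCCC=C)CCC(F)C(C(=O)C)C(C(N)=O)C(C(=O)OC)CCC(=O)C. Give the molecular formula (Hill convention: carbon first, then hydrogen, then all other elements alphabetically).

C22H31F4NO5

Walk through each heavy atom and fill implicit hydrogens from standard valence (C 4, N 3, O 2, S 2, halogen 1):
  atom 1: F (halogen, monovalent) → 0 H
  atom 2: C, bond orders sum to 4 (valence 4) → 0 H
  atom 3: F (halogen, monovalent) → 0 H
  atom 4: F (halogen, monovalent) → 0 H
  atom 5: C, bond orders sum to 4 (valence 4) → 0 H
  atom 6: C, bond orders sum to 3 (valence 4) → 1 H
  atom 7: C, bond orders sum to 2 (valence 4) → 2 H
  atom 8: C, bond orders sum to 2 (valence 4) → 2 H
  atom 9: C, bond orders sum to 3 (valence 4) → 1 H
  atom 10: C, bond orders sum to 2 (valence 4) → 2 H
  atom 11: C, bond orders sum to 2 (valence 4) → 2 H
  atom 12: C, bond orders sum to 2 (valence 4) → 2 H
  atom 13: C, bond orders sum to 3 (valence 4) → 1 H
  atom 14: F (halogen, monovalent) → 0 H
  atom 15: C, bond orders sum to 3 (valence 4) → 1 H
  atom 16: C, bond orders sum to 4 (valence 4) → 0 H
  atom 17: O, bond orders sum to 2 (valence 2) → 0 H
  atom 18: C, bond orders sum to 1 (valence 4) → 3 H
  atom 19: C, bond orders sum to 3 (valence 4) → 1 H
  atom 20: C, bond orders sum to 4 (valence 4) → 0 H
  atom 21: N, bond orders sum to 1 (valence 3) → 2 H
  atom 22: O, bond orders sum to 2 (valence 2) → 0 H
  atom 23: C, bond orders sum to 3 (valence 4) → 1 H
  atom 24: C, bond orders sum to 4 (valence 4) → 0 H
  atom 25: O, bond orders sum to 2 (valence 2) → 0 H
  atom 26: O, bond orders sum to 2 (valence 2) → 0 H
  atom 27: C, bond orders sum to 1 (valence 4) → 3 H
  atom 28: C, bond orders sum to 2 (valence 4) → 2 H
  atom 29: C, bond orders sum to 2 (valence 4) → 2 H
  atom 30: C, bond orders sum to 4 (valence 4) → 0 H
  atom 31: O, bond orders sum to 2 (valence 2) → 0 H
  atom 32: C, bond orders sum to 1 (valence 4) → 3 H
Totals → C:22, H:31, F:4, N:1, O:5.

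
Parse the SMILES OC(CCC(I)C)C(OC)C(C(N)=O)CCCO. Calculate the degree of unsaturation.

1

Degree of unsaturation = (number of rings) + (number of π bonds).
Ring closures in the SMILES: 0.
π bonds: 1 double bond (each 1 DoU) → 1 DoU from unsaturation.
Total DoU = 0 + 1 = 1.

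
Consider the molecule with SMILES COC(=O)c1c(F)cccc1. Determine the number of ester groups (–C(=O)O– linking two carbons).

The ester motif appears at heavy-atom position 3 in the SMILES.
Ester count: 1.

1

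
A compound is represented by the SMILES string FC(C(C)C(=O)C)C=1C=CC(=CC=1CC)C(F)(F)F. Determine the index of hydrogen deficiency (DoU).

Degree of unsaturation = (number of rings) + (number of π bonds).
Ring closures in the SMILES: 1.
π bonds: 4 double bonds (each 1 DoU) → 4 DoU from unsaturation.
Total DoU = 1 + 4 = 5.

5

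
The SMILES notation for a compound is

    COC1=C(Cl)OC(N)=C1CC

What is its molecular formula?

C7H10ClNO2

Walk through each heavy atom and fill implicit hydrogens from standard valence (C 4, N 3, O 2, S 2, halogen 1):
  atom 1: C, bond orders sum to 1 (valence 4) → 3 H
  atom 2: O, bond orders sum to 2 (valence 2) → 0 H
  atom 3: C, bond orders sum to 4 (valence 4) → 0 H
  atom 4: C, bond orders sum to 4 (valence 4) → 0 H
  atom 5: Cl (halogen, monovalent) → 0 H
  atom 6: O, bond orders sum to 2 (valence 2) → 0 H
  atom 7: C, bond orders sum to 4 (valence 4) → 0 H
  atom 8: N, bond orders sum to 1 (valence 3) → 2 H
  atom 9: C, bond orders sum to 4 (valence 4) → 0 H
  atom 10: C, bond orders sum to 2 (valence 4) → 2 H
  atom 11: C, bond orders sum to 1 (valence 4) → 3 H
Totals → C:7, H:10, Cl:1, N:1, O:2.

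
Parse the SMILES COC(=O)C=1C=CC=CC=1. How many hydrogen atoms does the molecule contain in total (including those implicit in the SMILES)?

8

Walk through each heavy atom and fill implicit hydrogens from standard valence (C 4, N 3, O 2, S 2, halogen 1):
  atom 1: C, bond orders sum to 1 (valence 4) → 3 H
  atom 2: O, bond orders sum to 2 (valence 2) → 0 H
  atom 3: C, bond orders sum to 4 (valence 4) → 0 H
  atom 4: O, bond orders sum to 2 (valence 2) → 0 H
  atom 5: C, bond orders sum to 4 (valence 4) → 0 H
  atom 6: C, bond orders sum to 3 (valence 4) → 1 H
  atom 7: C, bond orders sum to 3 (valence 4) → 1 H
  atom 8: C, bond orders sum to 3 (valence 4) → 1 H
  atom 9: C, bond orders sum to 3 (valence 4) → 1 H
  atom 10: C, bond orders sum to 3 (valence 4) → 1 H
Total hydrogens: 8.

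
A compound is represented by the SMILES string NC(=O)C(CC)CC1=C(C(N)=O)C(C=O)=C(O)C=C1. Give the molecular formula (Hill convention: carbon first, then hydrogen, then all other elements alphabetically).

C13H16N2O4

Walk through each heavy atom and fill implicit hydrogens from standard valence (C 4, N 3, O 2, S 2, halogen 1):
  atom 1: N, bond orders sum to 1 (valence 3) → 2 H
  atom 2: C, bond orders sum to 4 (valence 4) → 0 H
  atom 3: O, bond orders sum to 2 (valence 2) → 0 H
  atom 4: C, bond orders sum to 3 (valence 4) → 1 H
  atom 5: C, bond orders sum to 2 (valence 4) → 2 H
  atom 6: C, bond orders sum to 1 (valence 4) → 3 H
  atom 7: C, bond orders sum to 2 (valence 4) → 2 H
  atom 8: C, bond orders sum to 4 (valence 4) → 0 H
  atom 9: C, bond orders sum to 4 (valence 4) → 0 H
  atom 10: C, bond orders sum to 4 (valence 4) → 0 H
  atom 11: N, bond orders sum to 1 (valence 3) → 2 H
  atom 12: O, bond orders sum to 2 (valence 2) → 0 H
  atom 13: C, bond orders sum to 4 (valence 4) → 0 H
  atom 14: C, bond orders sum to 3 (valence 4) → 1 H
  atom 15: O, bond orders sum to 2 (valence 2) → 0 H
  atom 16: C, bond orders sum to 4 (valence 4) → 0 H
  atom 17: O, bond orders sum to 1 (valence 2) → 1 H
  atom 18: C, bond orders sum to 3 (valence 4) → 1 H
  atom 19: C, bond orders sum to 3 (valence 4) → 1 H
Totals → C:13, H:16, N:2, O:4.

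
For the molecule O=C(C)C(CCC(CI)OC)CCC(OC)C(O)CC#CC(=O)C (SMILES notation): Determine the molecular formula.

C18H29IO5

Walk through each heavy atom and fill implicit hydrogens from standard valence (C 4, N 3, O 2, S 2, halogen 1):
  atom 1: O, bond orders sum to 2 (valence 2) → 0 H
  atom 2: C, bond orders sum to 4 (valence 4) → 0 H
  atom 3: C, bond orders sum to 1 (valence 4) → 3 H
  atom 4: C, bond orders sum to 3 (valence 4) → 1 H
  atom 5: C, bond orders sum to 2 (valence 4) → 2 H
  atom 6: C, bond orders sum to 2 (valence 4) → 2 H
  atom 7: C, bond orders sum to 3 (valence 4) → 1 H
  atom 8: C, bond orders sum to 2 (valence 4) → 2 H
  atom 9: I (halogen, monovalent) → 0 H
  atom 10: O, bond orders sum to 2 (valence 2) → 0 H
  atom 11: C, bond orders sum to 1 (valence 4) → 3 H
  atom 12: C, bond orders sum to 2 (valence 4) → 2 H
  atom 13: C, bond orders sum to 2 (valence 4) → 2 H
  atom 14: C, bond orders sum to 3 (valence 4) → 1 H
  atom 15: O, bond orders sum to 2 (valence 2) → 0 H
  atom 16: C, bond orders sum to 1 (valence 4) → 3 H
  atom 17: C, bond orders sum to 3 (valence 4) → 1 H
  atom 18: O, bond orders sum to 1 (valence 2) → 1 H
  atom 19: C, bond orders sum to 2 (valence 4) → 2 H
  atom 20: C, bond orders sum to 4 (valence 4) → 0 H
  atom 21: C, bond orders sum to 4 (valence 4) → 0 H
  atom 22: C, bond orders sum to 4 (valence 4) → 0 H
  atom 23: O, bond orders sum to 2 (valence 2) → 0 H
  atom 24: C, bond orders sum to 1 (valence 4) → 3 H
Totals → C:18, H:29, I:1, O:5.
In Hill order: C18H29IO5.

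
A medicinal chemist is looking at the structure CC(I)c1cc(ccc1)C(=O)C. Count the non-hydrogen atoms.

Every atom symbol written in the SMILES (organic subset) is one heavy atom; implicit H are not written.
Heavy atoms by element → C:10, I:1, O:1.
Total: 12.

12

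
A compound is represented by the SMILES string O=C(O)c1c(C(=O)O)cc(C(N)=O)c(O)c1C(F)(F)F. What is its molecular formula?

C10H6F3NO6

Walk through each heavy atom and fill implicit hydrogens from standard valence (C 4, N 3, O 2, S 2, halogen 1); for lowercase aromatic atoms, an aromatic c carries 1 H when it has two neighbours and 0 H with three, and aromatic n carries 0 H:
  atom 1: O, bond orders sum to 2 (valence 2) → 0 H
  atom 2: C, bond orders sum to 4 (valence 4) → 0 H
  atom 3: O, bond orders sum to 1 (valence 2) → 1 H
  atom 4: aromatic c, 3 neighbours → 0 H
  atom 5: aromatic c, 3 neighbours → 0 H
  atom 6: C, bond orders sum to 4 (valence 4) → 0 H
  atom 7: O, bond orders sum to 2 (valence 2) → 0 H
  atom 8: O, bond orders sum to 1 (valence 2) → 1 H
  atom 9: aromatic c, 2 neighbours → 1 H
  atom 10: aromatic c, 3 neighbours → 0 H
  atom 11: C, bond orders sum to 4 (valence 4) → 0 H
  atom 12: N, bond orders sum to 1 (valence 3) → 2 H
  atom 13: O, bond orders sum to 2 (valence 2) → 0 H
  atom 14: aromatic c, 3 neighbours → 0 H
  atom 15: O, bond orders sum to 1 (valence 2) → 1 H
  atom 16: aromatic c, 3 neighbours → 0 H
  atom 17: C, bond orders sum to 4 (valence 4) → 0 H
  atom 18: F (halogen, monovalent) → 0 H
  atom 19: F (halogen, monovalent) → 0 H
  atom 20: F (halogen, monovalent) → 0 H
Totals → C:10, H:6, F:3, N:1, O:6.
In Hill order: C10H6F3NO6.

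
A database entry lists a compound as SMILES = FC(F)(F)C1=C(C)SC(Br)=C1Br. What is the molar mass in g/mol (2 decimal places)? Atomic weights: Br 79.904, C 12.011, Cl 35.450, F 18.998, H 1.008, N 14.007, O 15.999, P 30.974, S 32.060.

First, the molecular formula is C6H3Br2F3S (counting implicit H from valence).
  Br: 2 × 79.904 = 159.808
  C: 6 × 12.011 = 72.066
  F: 3 × 18.998 = 56.994
  H: 3 × 1.008 = 3.024
  S: 1 × 32.060 = 32.060
Sum: 2×79.904 + 6×12.011 + 3×18.998 + 3×1.008 + 1×32.060 = 323.952 → 323.95 g/mol.

323.95 g/mol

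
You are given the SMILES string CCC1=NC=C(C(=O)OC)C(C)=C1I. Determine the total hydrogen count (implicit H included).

Walk through each heavy atom and fill implicit hydrogens from standard valence (C 4, N 3, O 2, S 2, halogen 1):
  atom 1: C, bond orders sum to 1 (valence 4) → 3 H
  atom 2: C, bond orders sum to 2 (valence 4) → 2 H
  atom 3: C, bond orders sum to 4 (valence 4) → 0 H
  atom 4: N, bond orders sum to 3 (valence 3) → 0 H
  atom 5: C, bond orders sum to 3 (valence 4) → 1 H
  atom 6: C, bond orders sum to 4 (valence 4) → 0 H
  atom 7: C, bond orders sum to 4 (valence 4) → 0 H
  atom 8: O, bond orders sum to 2 (valence 2) → 0 H
  atom 9: O, bond orders sum to 2 (valence 2) → 0 H
  atom 10: C, bond orders sum to 1 (valence 4) → 3 H
  atom 11: C, bond orders sum to 4 (valence 4) → 0 H
  atom 12: C, bond orders sum to 1 (valence 4) → 3 H
  atom 13: C, bond orders sum to 4 (valence 4) → 0 H
  atom 14: I (halogen, monovalent) → 0 H
Total hydrogens: 12.

12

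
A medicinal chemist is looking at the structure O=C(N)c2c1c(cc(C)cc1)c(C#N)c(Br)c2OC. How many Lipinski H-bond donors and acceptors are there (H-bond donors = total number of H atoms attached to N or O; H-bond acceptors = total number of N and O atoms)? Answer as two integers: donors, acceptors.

Donors: find every N or O and count the H atoms it carries.
  atom 1 (O): bond orders sum to 2 → 0 H
  atom 3 (N): bond orders sum to 1 → 2 H
  atom 14 (N): bond orders sum to 3 → 0 H
  atom 18 (O): bond orders sum to 2 → 0 H
Lipinski HBD = 2.
Acceptors: N atoms = 2, O atoms = 2 → HBA = 4.

2, 4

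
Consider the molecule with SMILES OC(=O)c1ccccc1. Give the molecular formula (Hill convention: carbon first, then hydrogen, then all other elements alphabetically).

Walk through each heavy atom and fill implicit hydrogens from standard valence (C 4, N 3, O 2, S 2, halogen 1); for lowercase aromatic atoms, an aromatic c carries 1 H when it has two neighbours and 0 H with three, and aromatic n carries 0 H:
  atom 1: O, bond orders sum to 1 (valence 2) → 1 H
  atom 2: C, bond orders sum to 4 (valence 4) → 0 H
  atom 3: O, bond orders sum to 2 (valence 2) → 0 H
  atom 4: aromatic c, 3 neighbours → 0 H
  atom 5: aromatic c, 2 neighbours → 1 H
  atom 6: aromatic c, 2 neighbours → 1 H
  atom 7: aromatic c, 2 neighbours → 1 H
  atom 8: aromatic c, 2 neighbours → 1 H
  atom 9: aromatic c, 2 neighbours → 1 H
Totals → C:7, H:6, O:2.
In Hill order: C7H6O2.

C7H6O2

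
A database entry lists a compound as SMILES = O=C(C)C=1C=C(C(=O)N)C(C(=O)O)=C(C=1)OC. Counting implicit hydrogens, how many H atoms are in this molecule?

11

Walk through each heavy atom and fill implicit hydrogens from standard valence (C 4, N 3, O 2, S 2, halogen 1):
  atom 1: O, bond orders sum to 2 (valence 2) → 0 H
  atom 2: C, bond orders sum to 4 (valence 4) → 0 H
  atom 3: C, bond orders sum to 1 (valence 4) → 3 H
  atom 4: C, bond orders sum to 4 (valence 4) → 0 H
  atom 5: C, bond orders sum to 3 (valence 4) → 1 H
  atom 6: C, bond orders sum to 4 (valence 4) → 0 H
  atom 7: C, bond orders sum to 4 (valence 4) → 0 H
  atom 8: O, bond orders sum to 2 (valence 2) → 0 H
  atom 9: N, bond orders sum to 1 (valence 3) → 2 H
  atom 10: C, bond orders sum to 4 (valence 4) → 0 H
  atom 11: C, bond orders sum to 4 (valence 4) → 0 H
  atom 12: O, bond orders sum to 2 (valence 2) → 0 H
  atom 13: O, bond orders sum to 1 (valence 2) → 1 H
  atom 14: C, bond orders sum to 4 (valence 4) → 0 H
  atom 15: C, bond orders sum to 3 (valence 4) → 1 H
  atom 16: O, bond orders sum to 2 (valence 2) → 0 H
  atom 17: C, bond orders sum to 1 (valence 4) → 3 H
Total hydrogens: 11.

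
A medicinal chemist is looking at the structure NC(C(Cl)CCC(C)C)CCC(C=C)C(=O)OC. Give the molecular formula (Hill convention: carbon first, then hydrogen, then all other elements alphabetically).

Walk through each heavy atom and fill implicit hydrogens from standard valence (C 4, N 3, O 2, S 2, halogen 1):
  atom 1: N, bond orders sum to 1 (valence 3) → 2 H
  atom 2: C, bond orders sum to 3 (valence 4) → 1 H
  atom 3: C, bond orders sum to 3 (valence 4) → 1 H
  atom 4: Cl (halogen, monovalent) → 0 H
  atom 5: C, bond orders sum to 2 (valence 4) → 2 H
  atom 6: C, bond orders sum to 2 (valence 4) → 2 H
  atom 7: C, bond orders sum to 3 (valence 4) → 1 H
  atom 8: C, bond orders sum to 1 (valence 4) → 3 H
  atom 9: C, bond orders sum to 1 (valence 4) → 3 H
  atom 10: C, bond orders sum to 2 (valence 4) → 2 H
  atom 11: C, bond orders sum to 2 (valence 4) → 2 H
  atom 12: C, bond orders sum to 3 (valence 4) → 1 H
  atom 13: C, bond orders sum to 3 (valence 4) → 1 H
  atom 14: C, bond orders sum to 2 (valence 4) → 2 H
  atom 15: C, bond orders sum to 4 (valence 4) → 0 H
  atom 16: O, bond orders sum to 2 (valence 2) → 0 H
  atom 17: O, bond orders sum to 2 (valence 2) → 0 H
  atom 18: C, bond orders sum to 1 (valence 4) → 3 H
Totals → C:14, H:26, Cl:1, N:1, O:2.
In Hill order: C14H26ClNO2.

C14H26ClNO2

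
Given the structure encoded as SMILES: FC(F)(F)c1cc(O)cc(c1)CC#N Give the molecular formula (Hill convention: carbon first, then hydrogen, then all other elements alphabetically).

C9H6F3NO

Walk through each heavy atom and fill implicit hydrogens from standard valence (C 4, N 3, O 2, S 2, halogen 1); for lowercase aromatic atoms, an aromatic c carries 1 H when it has two neighbours and 0 H with three, and aromatic n carries 0 H:
  atom 1: F (halogen, monovalent) → 0 H
  atom 2: C, bond orders sum to 4 (valence 4) → 0 H
  atom 3: F (halogen, monovalent) → 0 H
  atom 4: F (halogen, monovalent) → 0 H
  atom 5: aromatic c, 3 neighbours → 0 H
  atom 6: aromatic c, 2 neighbours → 1 H
  atom 7: aromatic c, 3 neighbours → 0 H
  atom 8: O, bond orders sum to 1 (valence 2) → 1 H
  atom 9: aromatic c, 2 neighbours → 1 H
  atom 10: aromatic c, 3 neighbours → 0 H
  atom 11: aromatic c, 2 neighbours → 1 H
  atom 12: C, bond orders sum to 2 (valence 4) → 2 H
  atom 13: C, bond orders sum to 4 (valence 4) → 0 H
  atom 14: N, bond orders sum to 3 (valence 3) → 0 H
Totals → C:9, H:6, F:3, N:1, O:1.
In Hill order: C9H6F3NO.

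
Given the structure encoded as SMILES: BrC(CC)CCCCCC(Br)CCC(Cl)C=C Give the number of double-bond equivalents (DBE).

Molecular formula: C14H25Br2Cl.
DoU = (2C + 2 + N − H − X) / 2, where X is the halogen count and O/S are ignored.
    = (2·14 + 2 + 0 − 25 − 3) / 2 = 2 / 2 = 1.

1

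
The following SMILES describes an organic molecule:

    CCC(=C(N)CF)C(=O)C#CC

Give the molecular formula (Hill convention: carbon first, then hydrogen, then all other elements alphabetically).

C9H12FNO

Walk through each heavy atom and fill implicit hydrogens from standard valence (C 4, N 3, O 2, S 2, halogen 1):
  atom 1: C, bond orders sum to 1 (valence 4) → 3 H
  atom 2: C, bond orders sum to 2 (valence 4) → 2 H
  atom 3: C, bond orders sum to 4 (valence 4) → 0 H
  atom 4: C, bond orders sum to 4 (valence 4) → 0 H
  atom 5: N, bond orders sum to 1 (valence 3) → 2 H
  atom 6: C, bond orders sum to 2 (valence 4) → 2 H
  atom 7: F (halogen, monovalent) → 0 H
  atom 8: C, bond orders sum to 4 (valence 4) → 0 H
  atom 9: O, bond orders sum to 2 (valence 2) → 0 H
  atom 10: C, bond orders sum to 4 (valence 4) → 0 H
  atom 11: C, bond orders sum to 4 (valence 4) → 0 H
  atom 12: C, bond orders sum to 1 (valence 4) → 3 H
Totals → C:9, H:12, F:1, N:1, O:1.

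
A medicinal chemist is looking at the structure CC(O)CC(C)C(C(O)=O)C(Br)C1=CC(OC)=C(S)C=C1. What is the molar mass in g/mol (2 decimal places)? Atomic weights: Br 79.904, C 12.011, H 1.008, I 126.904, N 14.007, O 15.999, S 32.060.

First, the molecular formula is C15H21BrO4S (counting implicit H from valence).
  Br: 1 × 79.904 = 79.904
  C: 15 × 12.011 = 180.165
  H: 21 × 1.008 = 21.168
  O: 4 × 15.999 = 63.996
  S: 1 × 32.060 = 32.060
Sum: 1×79.904 + 15×12.011 + 21×1.008 + 4×15.999 + 1×32.060 = 377.293 → 377.29 g/mol.

377.29 g/mol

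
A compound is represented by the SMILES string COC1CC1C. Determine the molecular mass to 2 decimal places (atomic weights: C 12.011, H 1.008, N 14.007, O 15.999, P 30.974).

First, the molecular formula is C5H10O (counting implicit H from valence).
  C: 5 × 12.011 = 60.055
  H: 10 × 1.008 = 10.080
  O: 1 × 15.999 = 15.999
Sum: 5×12.011 + 10×1.008 + 1×15.999 = 86.134 → 86.13 g/mol.

86.13 g/mol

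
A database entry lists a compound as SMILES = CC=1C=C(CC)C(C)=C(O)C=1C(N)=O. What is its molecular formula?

C11H15NO2

Walk through each heavy atom and fill implicit hydrogens from standard valence (C 4, N 3, O 2, S 2, halogen 1):
  atom 1: C, bond orders sum to 1 (valence 4) → 3 H
  atom 2: C, bond orders sum to 4 (valence 4) → 0 H
  atom 3: C, bond orders sum to 3 (valence 4) → 1 H
  atom 4: C, bond orders sum to 4 (valence 4) → 0 H
  atom 5: C, bond orders sum to 2 (valence 4) → 2 H
  atom 6: C, bond orders sum to 1 (valence 4) → 3 H
  atom 7: C, bond orders sum to 4 (valence 4) → 0 H
  atom 8: C, bond orders sum to 1 (valence 4) → 3 H
  atom 9: C, bond orders sum to 4 (valence 4) → 0 H
  atom 10: O, bond orders sum to 1 (valence 2) → 1 H
  atom 11: C, bond orders sum to 4 (valence 4) → 0 H
  atom 12: C, bond orders sum to 4 (valence 4) → 0 H
  atom 13: N, bond orders sum to 1 (valence 3) → 2 H
  atom 14: O, bond orders sum to 2 (valence 2) → 0 H
Totals → C:11, H:15, N:1, O:2.
In Hill order: C11H15NO2.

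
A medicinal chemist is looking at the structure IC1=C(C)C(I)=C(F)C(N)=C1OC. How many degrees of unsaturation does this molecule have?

Degree of unsaturation = (number of rings) + (number of π bonds).
Ring closures in the SMILES: 1.
π bonds: 3 double bonds (each 1 DoU) → 3 DoU from unsaturation.
Total DoU = 1 + 3 = 4.

4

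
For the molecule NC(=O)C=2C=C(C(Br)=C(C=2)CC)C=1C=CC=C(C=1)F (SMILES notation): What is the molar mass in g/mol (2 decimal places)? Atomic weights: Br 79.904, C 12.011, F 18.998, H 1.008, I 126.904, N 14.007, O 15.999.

322.18 g/mol

First, the molecular formula is C15H13BrFNO (counting implicit H from valence).
  Br: 1 × 79.904 = 79.904
  C: 15 × 12.011 = 180.165
  F: 1 × 18.998 = 18.998
  H: 13 × 1.008 = 13.104
  N: 1 × 14.007 = 14.007
  O: 1 × 15.999 = 15.999
Sum: 1×79.904 + 15×12.011 + 1×18.998 + 13×1.008 + 1×14.007 + 1×15.999 = 322.177 → 322.18 g/mol.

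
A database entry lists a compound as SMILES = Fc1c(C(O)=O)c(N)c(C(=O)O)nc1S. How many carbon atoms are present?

7

Count every carbon token in the SMILES (each C, including those in ring-closure positions and inside branches).
Carbon count: 7.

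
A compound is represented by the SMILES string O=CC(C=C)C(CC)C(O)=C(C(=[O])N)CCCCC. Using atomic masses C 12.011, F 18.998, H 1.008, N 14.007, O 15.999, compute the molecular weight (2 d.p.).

267.37 g/mol

First, the molecular formula is C15H25NO3 (counting implicit H from valence).
  C: 15 × 12.011 = 180.165
  H: 25 × 1.008 = 25.200
  N: 1 × 14.007 = 14.007
  O: 3 × 15.999 = 47.997
Sum: 15×12.011 + 25×1.008 + 1×14.007 + 3×15.999 = 267.369 → 267.37 g/mol.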